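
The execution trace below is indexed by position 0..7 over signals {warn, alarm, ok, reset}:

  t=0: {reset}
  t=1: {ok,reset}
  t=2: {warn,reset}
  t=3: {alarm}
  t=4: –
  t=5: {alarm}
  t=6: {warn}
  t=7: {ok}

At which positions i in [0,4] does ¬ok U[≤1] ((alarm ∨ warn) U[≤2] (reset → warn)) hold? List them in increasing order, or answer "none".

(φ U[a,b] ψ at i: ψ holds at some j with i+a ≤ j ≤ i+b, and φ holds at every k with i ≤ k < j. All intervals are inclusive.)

Evaluate at each i in [0,4]:
  i=0: ✗ (no rhs in [0,1])
  i=1: ✗ (lhs fails at k=1 before rhs at j=2)
  i=2: ✓ (rhs at j=2)
  i=3: ✓ (rhs at j=3)
  i=4: ✓ (rhs at j=4)

2, 3, 4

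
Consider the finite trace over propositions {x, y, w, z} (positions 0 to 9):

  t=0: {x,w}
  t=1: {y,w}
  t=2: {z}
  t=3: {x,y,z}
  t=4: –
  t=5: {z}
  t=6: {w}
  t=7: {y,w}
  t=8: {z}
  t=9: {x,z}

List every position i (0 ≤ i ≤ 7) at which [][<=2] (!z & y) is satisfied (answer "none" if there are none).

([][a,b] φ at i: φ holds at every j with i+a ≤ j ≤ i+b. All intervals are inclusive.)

none

Evaluate at each i in [0,7]:
  i=0: ✗ (fails at j=0)
  i=1: ✗ (fails at j=2)
  i=2: ✗ (fails at j=2)
  i=3: ✗ (fails at j=3)
  i=4: ✗ (fails at j=4)
  i=5: ✗ (fails at j=5)
  i=6: ✗ (fails at j=6)
  i=7: ✗ (fails at j=8)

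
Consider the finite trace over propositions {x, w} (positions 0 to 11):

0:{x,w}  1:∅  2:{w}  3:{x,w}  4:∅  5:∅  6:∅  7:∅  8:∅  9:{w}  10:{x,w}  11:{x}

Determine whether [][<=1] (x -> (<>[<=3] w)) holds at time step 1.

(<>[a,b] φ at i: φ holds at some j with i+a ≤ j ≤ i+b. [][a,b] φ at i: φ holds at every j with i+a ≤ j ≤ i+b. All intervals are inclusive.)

Check (x -> (<>[<=3] w)) at every j in [1,2]:
  j=1: antecedent false → ✓
  j=2: antecedent false → ✓
All positions satisfy it → formula holds.

Holds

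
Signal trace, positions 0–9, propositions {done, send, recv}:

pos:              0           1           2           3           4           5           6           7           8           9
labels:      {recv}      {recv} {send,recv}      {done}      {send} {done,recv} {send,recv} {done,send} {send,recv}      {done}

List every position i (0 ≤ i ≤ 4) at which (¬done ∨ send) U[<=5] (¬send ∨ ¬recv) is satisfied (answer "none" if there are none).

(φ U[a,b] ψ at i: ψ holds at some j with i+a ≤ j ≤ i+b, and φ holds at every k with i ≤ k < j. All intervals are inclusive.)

0, 1, 2, 3, 4

Evaluate at each i in [0,4]:
  i=0: ✓ (rhs at j=0)
  i=1: ✓ (rhs at j=1)
  i=2: ✓ (rhs at j=3; lhs holds on [2,2])
  i=3: ✓ (rhs at j=3)
  i=4: ✓ (rhs at j=4)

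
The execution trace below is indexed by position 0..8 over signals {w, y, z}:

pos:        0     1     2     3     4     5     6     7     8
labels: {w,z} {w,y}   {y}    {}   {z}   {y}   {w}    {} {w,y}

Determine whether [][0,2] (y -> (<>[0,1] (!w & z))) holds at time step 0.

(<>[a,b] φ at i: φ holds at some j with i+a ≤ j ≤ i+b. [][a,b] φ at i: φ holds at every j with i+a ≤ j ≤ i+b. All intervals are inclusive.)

Does not hold

Check (y -> (<>[0,1] (!w & z))) at every j in [0,2]:
  j=0: antecedent false → ✓
  j=1: antecedent true; consequent fails (none in [1,2]) → ✗
  j=2: antecedent true; consequent fails (none in [2,3]) → ✗
Fails at j=1 → formula fails.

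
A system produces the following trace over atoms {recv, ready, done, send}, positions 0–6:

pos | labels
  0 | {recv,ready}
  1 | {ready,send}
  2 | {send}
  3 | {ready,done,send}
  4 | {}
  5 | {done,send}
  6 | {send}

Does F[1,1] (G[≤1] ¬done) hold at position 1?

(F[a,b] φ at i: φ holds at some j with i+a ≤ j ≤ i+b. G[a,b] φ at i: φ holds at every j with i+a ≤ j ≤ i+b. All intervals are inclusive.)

Check G[≤1] ¬done at each j in [2,2]:
  j=2: fails at 3
No position in the window satisfies it → formula fails.

Does not hold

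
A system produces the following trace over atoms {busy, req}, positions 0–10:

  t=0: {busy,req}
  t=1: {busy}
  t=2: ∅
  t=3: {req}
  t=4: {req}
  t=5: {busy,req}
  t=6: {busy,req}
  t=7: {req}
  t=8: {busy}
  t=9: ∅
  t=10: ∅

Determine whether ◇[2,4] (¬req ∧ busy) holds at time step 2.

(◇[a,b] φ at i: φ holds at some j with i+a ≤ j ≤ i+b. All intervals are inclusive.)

Does not hold

Check (¬req ∧ busy) at each j in [4,6]:
  j=4: false
  j=5: false
  j=6: false
No position in the window satisfies it → formula fails.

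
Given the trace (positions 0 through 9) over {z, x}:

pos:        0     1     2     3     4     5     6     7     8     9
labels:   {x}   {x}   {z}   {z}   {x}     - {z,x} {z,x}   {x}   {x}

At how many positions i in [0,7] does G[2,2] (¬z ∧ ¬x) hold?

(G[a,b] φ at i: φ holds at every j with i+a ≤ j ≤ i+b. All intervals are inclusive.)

Evaluate at each i in [0,7]:
  i=0: ✗ (fails at j=2)
  i=1: ✗ (fails at j=3)
  i=2: ✗ (fails at j=4)
  i=3: ✓ (all of [5,5])
  i=4: ✗ (fails at j=6)
  i=5: ✗ (fails at j=7)
  i=6: ✗ (fails at j=8)
  i=7: ✗ (fails at j=9)
Positions where it holds: {3} → 1.

1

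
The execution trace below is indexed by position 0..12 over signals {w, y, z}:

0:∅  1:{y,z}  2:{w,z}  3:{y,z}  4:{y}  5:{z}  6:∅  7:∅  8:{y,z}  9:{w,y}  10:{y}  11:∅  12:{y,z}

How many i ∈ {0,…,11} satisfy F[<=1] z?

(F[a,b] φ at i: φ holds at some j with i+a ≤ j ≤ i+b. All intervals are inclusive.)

Evaluate at each i in [0,11]:
  i=0: ✓ (witness j=1)
  i=1: ✓ (witness j=1)
  i=2: ✓ (witness j=2)
  i=3: ✓ (witness j=3)
  i=4: ✓ (witness j=5)
  i=5: ✓ (witness j=5)
  i=6: ✗ (none in [6,7])
  i=7: ✓ (witness j=8)
  i=8: ✓ (witness j=8)
  i=9: ✗ (none in [9,10])
  i=10: ✗ (none in [10,11])
  i=11: ✓ (witness j=12)
Positions where it holds: {0, 1, 2, 3, 4, 5, 7, 8, 11} → 9.

9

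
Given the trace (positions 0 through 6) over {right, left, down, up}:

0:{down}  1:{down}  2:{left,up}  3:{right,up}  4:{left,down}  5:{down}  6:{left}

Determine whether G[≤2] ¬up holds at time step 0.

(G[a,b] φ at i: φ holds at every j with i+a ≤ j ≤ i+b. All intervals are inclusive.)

Does not hold

Check ¬up at every j in [0,2]:
  j=0: true
  j=1: true
  j=2: false
Fails at j=2 → formula fails.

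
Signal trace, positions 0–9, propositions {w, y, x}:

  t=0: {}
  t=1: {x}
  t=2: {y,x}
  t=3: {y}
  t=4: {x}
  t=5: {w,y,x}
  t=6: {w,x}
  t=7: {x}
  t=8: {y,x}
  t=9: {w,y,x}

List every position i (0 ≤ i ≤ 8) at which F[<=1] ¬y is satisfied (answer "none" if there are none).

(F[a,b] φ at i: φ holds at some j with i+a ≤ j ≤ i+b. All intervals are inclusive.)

Evaluate at each i in [0,8]:
  i=0: ✓ (witness j=0)
  i=1: ✓ (witness j=1)
  i=2: ✗ (none in [2,3])
  i=3: ✓ (witness j=4)
  i=4: ✓ (witness j=4)
  i=5: ✓ (witness j=6)
  i=6: ✓ (witness j=6)
  i=7: ✓ (witness j=7)
  i=8: ✗ (none in [8,9])

0, 1, 3, 4, 5, 6, 7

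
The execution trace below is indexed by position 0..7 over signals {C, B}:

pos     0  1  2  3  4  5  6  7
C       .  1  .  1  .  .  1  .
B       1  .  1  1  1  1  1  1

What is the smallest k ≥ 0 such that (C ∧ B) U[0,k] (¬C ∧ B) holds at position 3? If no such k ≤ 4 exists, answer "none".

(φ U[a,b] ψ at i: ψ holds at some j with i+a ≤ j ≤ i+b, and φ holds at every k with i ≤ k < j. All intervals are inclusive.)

1

Need earliest j ≥ 3 with (¬C ∧ B), and (C ∧ B) at every k in [3,j-1].
  j=3: rhs fails.
  j=4: rhs holds; lhs holds on [3,3]. k = 1.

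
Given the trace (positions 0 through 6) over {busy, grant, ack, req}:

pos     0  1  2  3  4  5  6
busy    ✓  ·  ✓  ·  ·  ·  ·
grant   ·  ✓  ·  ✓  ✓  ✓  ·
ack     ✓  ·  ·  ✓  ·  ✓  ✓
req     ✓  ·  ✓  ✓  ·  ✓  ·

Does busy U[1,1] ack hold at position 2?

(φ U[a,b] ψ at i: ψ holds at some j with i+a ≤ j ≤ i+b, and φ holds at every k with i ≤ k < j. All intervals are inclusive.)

True

Need some j in [3,3] with ack, and busy at every k in [2,j-1].
  j=3: ack holds; busy holds at every k in [2,2] → satisfied.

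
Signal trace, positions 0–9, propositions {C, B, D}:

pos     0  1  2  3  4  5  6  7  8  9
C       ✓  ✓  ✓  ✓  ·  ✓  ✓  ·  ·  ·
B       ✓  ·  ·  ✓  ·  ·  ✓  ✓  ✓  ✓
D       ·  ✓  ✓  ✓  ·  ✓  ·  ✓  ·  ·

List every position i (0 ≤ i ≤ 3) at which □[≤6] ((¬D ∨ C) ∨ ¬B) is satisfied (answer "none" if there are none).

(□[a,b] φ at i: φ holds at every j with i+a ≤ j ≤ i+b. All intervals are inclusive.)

0

Evaluate at each i in [0,3]:
  i=0: ✓ (all of [0,6])
  i=1: ✗ (fails at j=7)
  i=2: ✗ (fails at j=7)
  i=3: ✗ (fails at j=7)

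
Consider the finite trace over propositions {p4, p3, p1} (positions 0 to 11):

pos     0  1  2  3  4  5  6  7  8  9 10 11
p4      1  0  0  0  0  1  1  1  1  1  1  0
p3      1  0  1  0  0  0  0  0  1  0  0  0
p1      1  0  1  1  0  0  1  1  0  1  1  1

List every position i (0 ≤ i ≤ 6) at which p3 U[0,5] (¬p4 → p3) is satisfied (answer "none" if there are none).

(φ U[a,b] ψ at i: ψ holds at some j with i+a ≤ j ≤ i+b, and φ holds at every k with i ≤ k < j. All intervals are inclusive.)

Evaluate at each i in [0,6]:
  i=0: ✓ (rhs at j=0)
  i=1: ✗ (lhs fails at k=1 before rhs at j=2)
  i=2: ✓ (rhs at j=2)
  i=3: ✗ (lhs fails at k=3 before rhs at j=5)
  i=4: ✗ (lhs fails at k=4 before rhs at j=5)
  i=5: ✓ (rhs at j=5)
  i=6: ✓ (rhs at j=6)

0, 2, 5, 6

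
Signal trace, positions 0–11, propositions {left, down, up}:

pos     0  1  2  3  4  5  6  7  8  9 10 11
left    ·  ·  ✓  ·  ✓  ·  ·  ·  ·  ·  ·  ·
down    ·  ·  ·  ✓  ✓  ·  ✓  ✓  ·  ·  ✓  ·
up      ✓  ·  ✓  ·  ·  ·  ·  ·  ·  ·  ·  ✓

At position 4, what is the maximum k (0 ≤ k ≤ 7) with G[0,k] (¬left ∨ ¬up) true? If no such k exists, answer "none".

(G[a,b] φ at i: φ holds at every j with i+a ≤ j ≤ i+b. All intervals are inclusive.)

(¬left ∨ ¬up) must hold from j=4 onward; find where it first fails.
  j=4: holds
  j=5: holds
  j=6: holds
  j=7: holds
  j=8: holds
  j=9: holds
  j=10: holds
  j=11: holds
Holds through j=11; largest k = 7.

7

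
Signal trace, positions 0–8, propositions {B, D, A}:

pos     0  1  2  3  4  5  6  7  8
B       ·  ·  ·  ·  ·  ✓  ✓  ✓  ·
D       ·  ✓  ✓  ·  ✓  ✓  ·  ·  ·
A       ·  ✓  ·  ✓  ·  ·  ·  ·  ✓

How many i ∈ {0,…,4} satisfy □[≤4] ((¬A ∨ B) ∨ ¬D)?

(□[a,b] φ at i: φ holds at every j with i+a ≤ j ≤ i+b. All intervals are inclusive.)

3

Evaluate at each i in [0,4]:
  i=0: ✗ (fails at j=1)
  i=1: ✗ (fails at j=1)
  i=2: ✓ (all of [2,6])
  i=3: ✓ (all of [3,7])
  i=4: ✓ (all of [4,8])
Positions where it holds: {2, 3, 4} → 3.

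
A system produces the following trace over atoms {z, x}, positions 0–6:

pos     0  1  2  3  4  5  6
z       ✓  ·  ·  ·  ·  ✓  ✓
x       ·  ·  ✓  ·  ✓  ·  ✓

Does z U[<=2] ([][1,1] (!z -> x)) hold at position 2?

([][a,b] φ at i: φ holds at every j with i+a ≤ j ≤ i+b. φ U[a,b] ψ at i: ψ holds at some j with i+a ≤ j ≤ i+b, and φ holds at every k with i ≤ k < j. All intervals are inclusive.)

No

Need some j in [2,4] with [][1,1] (!z -> x), and z at every k in [2,j-1].
  j=2: [][1,1] (!z -> x) — fails at 3.
  j=3: [][1,1] (!z -> x) holds, but z fails at k=2 → not this j.
  j=4: [][1,1] (!z -> x) holds, but z fails at k=2 → not this j.
No j in the window works → until fails.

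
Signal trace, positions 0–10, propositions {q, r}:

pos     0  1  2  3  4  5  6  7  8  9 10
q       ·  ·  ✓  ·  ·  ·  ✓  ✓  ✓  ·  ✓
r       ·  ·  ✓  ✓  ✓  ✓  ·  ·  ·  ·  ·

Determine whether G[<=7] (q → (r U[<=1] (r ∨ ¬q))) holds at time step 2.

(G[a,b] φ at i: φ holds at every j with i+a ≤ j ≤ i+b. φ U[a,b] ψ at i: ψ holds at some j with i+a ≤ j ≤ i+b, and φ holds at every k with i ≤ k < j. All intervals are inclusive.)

Check (q → (r U[<=1] (r ∨ ¬q))) at every j in [2,9]:
  j=2: antecedent true; consequent holds → ✓
  j=3: antecedent false → ✓
  j=4: antecedent false → ✓
  j=5: antecedent false → ✓
  j=6: antecedent true; consequent fails → ✗
  j=7: antecedent true; consequent fails → ✗
  j=8: antecedent true; consequent fails → ✗
  j=9: antecedent false → ✓
Fails at j=6 → formula fails.

False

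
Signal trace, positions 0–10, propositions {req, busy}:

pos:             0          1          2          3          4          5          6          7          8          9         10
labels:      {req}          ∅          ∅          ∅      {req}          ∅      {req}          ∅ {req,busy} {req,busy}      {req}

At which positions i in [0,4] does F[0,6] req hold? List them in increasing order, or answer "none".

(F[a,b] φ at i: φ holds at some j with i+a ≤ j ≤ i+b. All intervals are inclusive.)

0, 1, 2, 3, 4

Evaluate at each i in [0,4]:
  i=0: ✓ (witness j=0)
  i=1: ✓ (witness j=4)
  i=2: ✓ (witness j=4)
  i=3: ✓ (witness j=4)
  i=4: ✓ (witness j=4)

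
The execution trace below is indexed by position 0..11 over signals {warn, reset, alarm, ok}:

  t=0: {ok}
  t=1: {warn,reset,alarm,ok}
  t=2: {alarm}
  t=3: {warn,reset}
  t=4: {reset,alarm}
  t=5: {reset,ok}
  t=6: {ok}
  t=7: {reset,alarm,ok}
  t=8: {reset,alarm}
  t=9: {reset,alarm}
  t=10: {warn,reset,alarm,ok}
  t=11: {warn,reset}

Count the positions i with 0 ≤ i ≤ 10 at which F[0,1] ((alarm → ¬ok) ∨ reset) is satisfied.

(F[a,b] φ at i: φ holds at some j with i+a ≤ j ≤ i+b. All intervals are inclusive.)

Evaluate at each i in [0,10]:
  i=0: ✓ (witness j=0)
  i=1: ✓ (witness j=1)
  i=2: ✓ (witness j=2)
  i=3: ✓ (witness j=3)
  i=4: ✓ (witness j=4)
  i=5: ✓ (witness j=5)
  i=6: ✓ (witness j=6)
  i=7: ✓ (witness j=7)
  i=8: ✓ (witness j=8)
  i=9: ✓ (witness j=9)
  i=10: ✓ (witness j=10)
Positions where it holds: {0, 1, 2, 3, 4, 5, 6, 7, 8, 9, 10} → 11.

11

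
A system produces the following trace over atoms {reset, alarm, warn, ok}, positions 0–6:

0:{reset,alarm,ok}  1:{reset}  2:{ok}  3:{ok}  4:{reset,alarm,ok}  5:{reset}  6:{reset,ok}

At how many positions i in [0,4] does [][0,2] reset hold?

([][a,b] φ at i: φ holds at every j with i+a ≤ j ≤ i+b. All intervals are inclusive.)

1

Evaluate at each i in [0,4]:
  i=0: ✗ (fails at j=2)
  i=1: ✗ (fails at j=2)
  i=2: ✗ (fails at j=2)
  i=3: ✗ (fails at j=3)
  i=4: ✓ (all of [4,6])
Positions where it holds: {4} → 1.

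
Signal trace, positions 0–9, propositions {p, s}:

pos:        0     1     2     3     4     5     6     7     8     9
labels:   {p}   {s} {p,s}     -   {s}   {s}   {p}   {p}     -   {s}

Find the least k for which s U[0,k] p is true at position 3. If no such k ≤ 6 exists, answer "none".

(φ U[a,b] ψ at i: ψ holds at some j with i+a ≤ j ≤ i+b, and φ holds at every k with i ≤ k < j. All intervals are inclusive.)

Need earliest j ≥ 3 with p, and s at every k in [3,j-1].
  j=3: rhs fails.
  j=4: rhs fails.
  j=5: rhs fails.
  j=6: rhs holds but lhs fails at k=3.
  j=7: rhs holds but lhs fails at k=3.
  j=8: rhs fails.
  j=9: rhs fails.
No witness within the range → none.

none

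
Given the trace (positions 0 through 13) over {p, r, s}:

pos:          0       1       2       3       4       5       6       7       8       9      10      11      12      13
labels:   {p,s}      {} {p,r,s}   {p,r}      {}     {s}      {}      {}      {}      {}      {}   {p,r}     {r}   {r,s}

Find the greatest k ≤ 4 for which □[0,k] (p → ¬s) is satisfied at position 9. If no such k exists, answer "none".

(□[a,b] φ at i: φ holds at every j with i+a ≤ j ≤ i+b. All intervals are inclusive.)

(p → ¬s) must hold from j=9 onward; find where it first fails.
  j=9: holds
  j=10: holds
  j=11: holds
  j=12: holds
  j=13: holds
Holds through j=13; largest k = 4.

4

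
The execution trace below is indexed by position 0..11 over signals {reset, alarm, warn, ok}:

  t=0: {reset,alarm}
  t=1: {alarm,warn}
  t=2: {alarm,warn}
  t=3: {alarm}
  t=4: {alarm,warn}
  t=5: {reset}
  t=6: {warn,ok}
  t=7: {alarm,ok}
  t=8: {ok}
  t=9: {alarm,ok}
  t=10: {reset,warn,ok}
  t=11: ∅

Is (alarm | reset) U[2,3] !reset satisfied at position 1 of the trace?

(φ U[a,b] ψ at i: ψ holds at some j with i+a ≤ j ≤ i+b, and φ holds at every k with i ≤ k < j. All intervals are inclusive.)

Need some j in [3,4] with !reset, and (alarm | reset) at every k in [1,j-1].
  j=3: !reset holds; (alarm | reset) holds at every k in [1,2] → satisfied.

True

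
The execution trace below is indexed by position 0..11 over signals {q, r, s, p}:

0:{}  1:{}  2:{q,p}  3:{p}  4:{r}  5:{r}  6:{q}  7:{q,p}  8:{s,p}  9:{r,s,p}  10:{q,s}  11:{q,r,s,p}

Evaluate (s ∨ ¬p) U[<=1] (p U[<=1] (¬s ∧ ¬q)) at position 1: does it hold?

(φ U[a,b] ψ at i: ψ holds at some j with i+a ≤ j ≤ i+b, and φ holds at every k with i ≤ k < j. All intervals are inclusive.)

Holds

Need some j in [1,2] with (p U[<=1] (¬s ∧ ¬q)), and (s ∨ ¬p) at every k in [1,j-1].
  j=1: (p U[<=1] (¬s ∧ ¬q)) holds; no prefix to check → satisfied.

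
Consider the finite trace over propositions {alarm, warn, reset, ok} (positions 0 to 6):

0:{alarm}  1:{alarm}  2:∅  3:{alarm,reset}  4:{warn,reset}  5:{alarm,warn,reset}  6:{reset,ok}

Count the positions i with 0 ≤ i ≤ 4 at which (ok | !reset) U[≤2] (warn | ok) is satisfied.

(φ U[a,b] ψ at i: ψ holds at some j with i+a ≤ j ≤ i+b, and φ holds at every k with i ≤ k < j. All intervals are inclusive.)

Evaluate at each i in [0,4]:
  i=0: ✗ (no rhs in [0,2])
  i=1: ✗ (no rhs in [1,3])
  i=2: ✗ (lhs fails at k=3 before rhs at j=4)
  i=3: ✗ (lhs fails at k=3 before rhs at j=4)
  i=4: ✓ (rhs at j=4)
Positions where it holds: {4} → 1.

1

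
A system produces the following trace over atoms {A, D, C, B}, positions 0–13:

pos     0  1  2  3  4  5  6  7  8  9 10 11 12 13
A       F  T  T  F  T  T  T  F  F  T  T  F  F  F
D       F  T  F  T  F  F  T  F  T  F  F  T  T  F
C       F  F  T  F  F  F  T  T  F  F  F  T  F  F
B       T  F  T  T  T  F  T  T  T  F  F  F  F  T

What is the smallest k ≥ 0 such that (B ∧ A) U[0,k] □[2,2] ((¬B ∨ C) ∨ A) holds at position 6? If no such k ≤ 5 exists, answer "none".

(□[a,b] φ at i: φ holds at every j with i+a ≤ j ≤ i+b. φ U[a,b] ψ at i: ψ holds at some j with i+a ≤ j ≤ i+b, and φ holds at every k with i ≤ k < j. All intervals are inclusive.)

Need earliest j ≥ 6 with □[2,2] ((¬B ∨ C) ∨ A), and (B ∧ A) at every k in [6,j-1].
  j=6: rhs fails.
  j=7: rhs holds; lhs holds on [6,6]. k = 1.

1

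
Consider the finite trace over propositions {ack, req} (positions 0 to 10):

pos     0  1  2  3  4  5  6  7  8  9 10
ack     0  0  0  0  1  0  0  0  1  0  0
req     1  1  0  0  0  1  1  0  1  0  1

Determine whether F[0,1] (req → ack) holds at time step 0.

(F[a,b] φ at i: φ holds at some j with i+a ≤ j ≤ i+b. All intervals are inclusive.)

Check (req → ack) at each j in [0,1]:
  j=0: false
  j=1: false
No position in the window satisfies it → formula fails.

False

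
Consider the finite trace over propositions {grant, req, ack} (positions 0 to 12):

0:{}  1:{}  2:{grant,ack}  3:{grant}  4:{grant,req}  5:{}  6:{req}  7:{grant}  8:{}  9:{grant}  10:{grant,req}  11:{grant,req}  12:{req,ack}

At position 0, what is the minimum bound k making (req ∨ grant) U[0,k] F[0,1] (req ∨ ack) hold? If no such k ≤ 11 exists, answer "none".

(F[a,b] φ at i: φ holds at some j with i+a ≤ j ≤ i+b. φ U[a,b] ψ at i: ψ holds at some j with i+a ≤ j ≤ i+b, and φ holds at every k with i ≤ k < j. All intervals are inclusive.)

none

Need earliest j ≥ 0 with F[0,1] (req ∨ ack), and (req ∨ grant) at every k in [0,j-1].
  j=0: rhs fails.
  j=1: rhs holds but lhs fails at k=0.
  j=2: rhs holds but lhs fails at k=0.
  j=3: rhs holds but lhs fails at k=0.
  j=4: rhs holds but lhs fails at k=0.
  j=5: rhs holds but lhs fails at k=0.
  j=6: rhs holds but lhs fails at k=0.
  j=7: rhs fails.
  j=8: rhs fails.
  j=9: rhs holds but lhs fails at k=0.
  j=10: rhs holds but lhs fails at k=0.
  j=11: rhs holds but lhs fails at k=0.
No witness within the range → none.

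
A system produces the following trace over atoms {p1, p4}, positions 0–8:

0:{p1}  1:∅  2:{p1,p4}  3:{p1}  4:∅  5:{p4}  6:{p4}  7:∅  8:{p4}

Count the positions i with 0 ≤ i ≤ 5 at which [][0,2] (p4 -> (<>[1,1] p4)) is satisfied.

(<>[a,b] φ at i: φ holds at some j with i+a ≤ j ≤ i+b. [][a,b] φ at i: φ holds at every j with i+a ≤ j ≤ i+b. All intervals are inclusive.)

1

Evaluate at each i in [0,5]:
  i=0: ✗ (fails at j=2)
  i=1: ✗ (fails at j=2)
  i=2: ✗ (fails at j=2)
  i=3: ✓ (all of [3,5])
  i=4: ✗ (fails at j=6)
  i=5: ✗ (fails at j=6)
Positions where it holds: {3} → 1.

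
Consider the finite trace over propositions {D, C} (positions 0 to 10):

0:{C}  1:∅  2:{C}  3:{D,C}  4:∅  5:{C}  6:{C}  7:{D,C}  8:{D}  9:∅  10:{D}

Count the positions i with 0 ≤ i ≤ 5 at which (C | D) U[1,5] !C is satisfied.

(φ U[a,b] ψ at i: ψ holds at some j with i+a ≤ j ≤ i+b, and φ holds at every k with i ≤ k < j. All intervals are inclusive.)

Evaluate at each i in [0,5]:
  i=0: ✓ (rhs at j=1; lhs holds on [0,0])
  i=1: ✗ (lhs fails at k=1 before rhs at j=4)
  i=2: ✓ (rhs at j=4; lhs holds on [2,3])
  i=3: ✓ (rhs at j=4; lhs holds on [3,3])
  i=4: ✗ (lhs fails at k=4 before rhs at j=8)
  i=5: ✓ (rhs at j=8; lhs holds on [5,7])
Positions where it holds: {0, 2, 3, 5} → 4.

4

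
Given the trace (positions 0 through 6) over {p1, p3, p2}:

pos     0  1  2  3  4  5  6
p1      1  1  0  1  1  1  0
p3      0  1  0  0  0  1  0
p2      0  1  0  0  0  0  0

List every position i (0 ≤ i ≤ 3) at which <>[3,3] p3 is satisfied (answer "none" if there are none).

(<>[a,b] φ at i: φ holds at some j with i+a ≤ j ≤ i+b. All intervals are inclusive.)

2

Evaluate at each i in [0,3]:
  i=0: ✗ (none in [3,3])
  i=1: ✗ (none in [4,4])
  i=2: ✓ (witness j=5)
  i=3: ✗ (none in [6,6])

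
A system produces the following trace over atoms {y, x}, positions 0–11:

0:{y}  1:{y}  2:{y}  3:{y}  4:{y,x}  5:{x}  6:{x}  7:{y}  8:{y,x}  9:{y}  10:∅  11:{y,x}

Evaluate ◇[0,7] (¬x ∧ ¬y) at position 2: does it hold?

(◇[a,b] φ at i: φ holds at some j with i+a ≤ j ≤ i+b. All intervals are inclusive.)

Check (¬x ∧ ¬y) at each j in [2,9]:
  j=2: false
  j=3: false
  j=4: false
  j=5: false
  j=6: false
  j=7: false
  j=8: false
  j=9: false
No position in the window satisfies it → formula fails.

No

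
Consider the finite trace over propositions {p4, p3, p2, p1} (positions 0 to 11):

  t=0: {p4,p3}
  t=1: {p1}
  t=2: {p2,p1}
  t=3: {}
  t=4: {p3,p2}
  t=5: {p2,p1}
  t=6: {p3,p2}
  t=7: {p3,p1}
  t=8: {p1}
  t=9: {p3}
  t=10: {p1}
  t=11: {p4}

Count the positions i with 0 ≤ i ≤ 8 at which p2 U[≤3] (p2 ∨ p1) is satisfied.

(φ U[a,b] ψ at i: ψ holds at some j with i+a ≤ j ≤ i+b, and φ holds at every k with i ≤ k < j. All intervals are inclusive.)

7

Evaluate at each i in [0,8]:
  i=0: ✗ (lhs fails at k=0 before rhs at j=1)
  i=1: ✓ (rhs at j=1)
  i=2: ✓ (rhs at j=2)
  i=3: ✗ (lhs fails at k=3 before rhs at j=4)
  i=4: ✓ (rhs at j=4)
  i=5: ✓ (rhs at j=5)
  i=6: ✓ (rhs at j=6)
  i=7: ✓ (rhs at j=7)
  i=8: ✓ (rhs at j=8)
Positions where it holds: {1, 2, 4, 5, 6, 7, 8} → 7.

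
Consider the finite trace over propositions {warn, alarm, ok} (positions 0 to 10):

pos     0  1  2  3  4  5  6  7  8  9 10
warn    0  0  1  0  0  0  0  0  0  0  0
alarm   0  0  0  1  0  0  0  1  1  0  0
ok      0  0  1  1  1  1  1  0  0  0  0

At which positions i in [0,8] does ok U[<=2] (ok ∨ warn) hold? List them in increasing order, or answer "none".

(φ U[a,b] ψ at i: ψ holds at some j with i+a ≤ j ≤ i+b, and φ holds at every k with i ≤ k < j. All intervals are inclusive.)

2, 3, 4, 5, 6

Evaluate at each i in [0,8]:
  i=0: ✗ (lhs fails at k=0 before rhs at j=2)
  i=1: ✗ (lhs fails at k=1 before rhs at j=2)
  i=2: ✓ (rhs at j=2)
  i=3: ✓ (rhs at j=3)
  i=4: ✓ (rhs at j=4)
  i=5: ✓ (rhs at j=5)
  i=6: ✓ (rhs at j=6)
  i=7: ✗ (no rhs in [7,9])
  i=8: ✗ (no rhs in [8,10])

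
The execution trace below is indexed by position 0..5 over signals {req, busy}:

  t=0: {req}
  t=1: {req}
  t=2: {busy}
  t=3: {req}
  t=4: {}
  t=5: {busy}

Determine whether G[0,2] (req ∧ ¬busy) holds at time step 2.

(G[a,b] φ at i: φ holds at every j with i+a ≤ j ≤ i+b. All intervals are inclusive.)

Check (req ∧ ¬busy) at every j in [2,4]:
  j=2: false
  j=3: true
  j=4: false
Fails at j=2 → formula fails.

False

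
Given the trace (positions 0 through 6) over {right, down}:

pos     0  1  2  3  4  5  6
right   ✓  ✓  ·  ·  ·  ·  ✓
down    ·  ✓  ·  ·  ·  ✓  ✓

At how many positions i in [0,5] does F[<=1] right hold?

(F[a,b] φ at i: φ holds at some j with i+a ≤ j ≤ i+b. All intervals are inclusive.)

Evaluate at each i in [0,5]:
  i=0: ✓ (witness j=0)
  i=1: ✓ (witness j=1)
  i=2: ✗ (none in [2,3])
  i=3: ✗ (none in [3,4])
  i=4: ✗ (none in [4,5])
  i=5: ✓ (witness j=6)
Positions where it holds: {0, 1, 5} → 3.

3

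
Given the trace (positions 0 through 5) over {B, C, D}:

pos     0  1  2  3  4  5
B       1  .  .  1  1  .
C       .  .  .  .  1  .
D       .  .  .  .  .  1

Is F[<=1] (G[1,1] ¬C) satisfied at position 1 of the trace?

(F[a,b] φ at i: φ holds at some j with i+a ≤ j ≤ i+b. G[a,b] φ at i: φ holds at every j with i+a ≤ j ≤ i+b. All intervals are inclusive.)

Check G[1,1] ¬C at each j in [1,2]:
  j=1: holds on [2,2]
  j=2: holds on [3,3]
Found at j=1 → formula holds.

Holds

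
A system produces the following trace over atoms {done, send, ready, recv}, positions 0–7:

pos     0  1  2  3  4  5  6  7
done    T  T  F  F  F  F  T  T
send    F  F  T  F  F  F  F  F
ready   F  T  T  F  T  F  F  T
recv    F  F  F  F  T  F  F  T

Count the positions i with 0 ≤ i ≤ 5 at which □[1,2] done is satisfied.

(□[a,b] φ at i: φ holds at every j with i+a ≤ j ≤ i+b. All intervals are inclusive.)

Evaluate at each i in [0,5]:
  i=0: ✗ (fails at j=2)
  i=1: ✗ (fails at j=2)
  i=2: ✗ (fails at j=3)
  i=3: ✗ (fails at j=4)
  i=4: ✗ (fails at j=5)
  i=5: ✓ (all of [6,7])
Positions where it holds: {5} → 1.

1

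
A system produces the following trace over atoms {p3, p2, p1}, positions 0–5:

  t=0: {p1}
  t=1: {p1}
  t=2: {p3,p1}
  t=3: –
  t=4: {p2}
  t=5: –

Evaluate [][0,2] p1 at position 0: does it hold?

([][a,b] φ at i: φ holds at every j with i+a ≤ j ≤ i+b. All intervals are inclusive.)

Yes

Check p1 at every j in [0,2]:
  j=0: true
  j=1: true
  j=2: true
All positions satisfy it → formula holds.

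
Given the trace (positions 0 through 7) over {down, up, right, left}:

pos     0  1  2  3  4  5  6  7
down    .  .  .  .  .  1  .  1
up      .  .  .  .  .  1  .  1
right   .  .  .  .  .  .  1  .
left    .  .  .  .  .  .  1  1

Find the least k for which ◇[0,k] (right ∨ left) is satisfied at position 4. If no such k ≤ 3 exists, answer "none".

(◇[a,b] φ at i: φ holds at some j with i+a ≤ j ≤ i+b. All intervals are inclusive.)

Scan j = 4,5,… for (right ∨ left):
  j=4: fails
  j=5: fails
  j=6: holds
First hit at j=6, so smallest k = 6-4 = 2.

2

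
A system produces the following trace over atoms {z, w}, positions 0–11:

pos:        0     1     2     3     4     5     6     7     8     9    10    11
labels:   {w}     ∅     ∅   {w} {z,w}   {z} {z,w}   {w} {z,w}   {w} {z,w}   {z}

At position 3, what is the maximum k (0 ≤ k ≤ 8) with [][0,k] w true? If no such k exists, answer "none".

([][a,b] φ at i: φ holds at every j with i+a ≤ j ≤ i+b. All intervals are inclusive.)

1

w must hold from j=3 onward; find where it first fails.
  j=3: holds
  j=4: holds
  j=5: fails
Holds on [3,4], so largest k = 1.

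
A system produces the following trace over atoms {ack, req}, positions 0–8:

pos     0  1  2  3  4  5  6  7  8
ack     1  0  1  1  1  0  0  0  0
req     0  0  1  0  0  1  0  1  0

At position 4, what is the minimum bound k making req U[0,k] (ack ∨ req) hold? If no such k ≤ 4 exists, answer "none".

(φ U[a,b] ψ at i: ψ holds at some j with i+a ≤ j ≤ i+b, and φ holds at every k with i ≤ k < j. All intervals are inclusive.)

Need earliest j ≥ 4 with (ack ∨ req), and req at every k in [4,j-1].
  j=4: rhs holds (empty prefix). k = 0.

0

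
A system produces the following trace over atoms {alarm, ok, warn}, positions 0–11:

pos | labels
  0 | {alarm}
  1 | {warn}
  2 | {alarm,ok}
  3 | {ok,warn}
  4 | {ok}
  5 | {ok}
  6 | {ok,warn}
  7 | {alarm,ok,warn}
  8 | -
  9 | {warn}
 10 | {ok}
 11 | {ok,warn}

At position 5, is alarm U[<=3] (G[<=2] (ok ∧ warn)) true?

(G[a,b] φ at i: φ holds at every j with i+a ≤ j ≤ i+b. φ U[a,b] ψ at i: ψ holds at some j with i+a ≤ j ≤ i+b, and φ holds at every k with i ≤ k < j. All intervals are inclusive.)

Need some j in [5,8] with G[<=2] (ok ∧ warn), and alarm at every k in [5,j-1].
  j=5: G[<=2] (ok ∧ warn) — fails at 5.
  j=6: G[<=2] (ok ∧ warn) — fails at 8.
  j=7: G[<=2] (ok ∧ warn) — fails at 8.
  j=8: G[<=2] (ok ∧ warn) — fails at 8.
No j in the window works → until fails.

Does not hold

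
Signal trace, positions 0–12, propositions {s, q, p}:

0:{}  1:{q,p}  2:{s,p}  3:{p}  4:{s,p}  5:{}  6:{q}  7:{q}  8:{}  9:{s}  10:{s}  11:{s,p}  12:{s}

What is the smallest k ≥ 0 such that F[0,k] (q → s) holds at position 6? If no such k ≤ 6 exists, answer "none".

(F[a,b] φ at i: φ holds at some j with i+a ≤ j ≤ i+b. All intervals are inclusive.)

2

Scan j = 6,7,… for (q → s):
  j=6: fails
  j=7: fails
  j=8: holds
First hit at j=8, so smallest k = 8-6 = 2.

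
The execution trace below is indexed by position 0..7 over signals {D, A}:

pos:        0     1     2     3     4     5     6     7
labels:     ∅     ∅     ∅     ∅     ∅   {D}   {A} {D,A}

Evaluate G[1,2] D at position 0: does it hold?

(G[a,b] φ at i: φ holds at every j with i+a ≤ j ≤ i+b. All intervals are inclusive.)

Check D at every j in [1,2]:
  j=1: false
  j=2: false
Fails at j=1 → formula fails.

Does not hold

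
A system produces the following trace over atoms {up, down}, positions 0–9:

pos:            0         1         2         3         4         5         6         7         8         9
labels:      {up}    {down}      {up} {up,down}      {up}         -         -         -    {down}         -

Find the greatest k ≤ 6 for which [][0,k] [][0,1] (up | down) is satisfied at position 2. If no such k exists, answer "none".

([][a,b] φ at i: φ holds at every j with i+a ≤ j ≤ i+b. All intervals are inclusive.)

1

[][0,1] (up | down) must hold from j=2 onward; find where it first fails.
  j=2: holds
  j=3: holds
  j=4: fails
Holds on [2,3], so largest k = 1.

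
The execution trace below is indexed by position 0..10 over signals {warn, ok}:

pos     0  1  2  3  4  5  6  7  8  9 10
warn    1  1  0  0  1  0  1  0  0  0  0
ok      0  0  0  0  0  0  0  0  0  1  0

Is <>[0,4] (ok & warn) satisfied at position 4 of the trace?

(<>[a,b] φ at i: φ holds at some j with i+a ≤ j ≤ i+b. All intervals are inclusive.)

False

Check (ok & warn) at each j in [4,8]:
  j=4: false
  j=5: false
  j=6: false
  j=7: false
  j=8: false
No position in the window satisfies it → formula fails.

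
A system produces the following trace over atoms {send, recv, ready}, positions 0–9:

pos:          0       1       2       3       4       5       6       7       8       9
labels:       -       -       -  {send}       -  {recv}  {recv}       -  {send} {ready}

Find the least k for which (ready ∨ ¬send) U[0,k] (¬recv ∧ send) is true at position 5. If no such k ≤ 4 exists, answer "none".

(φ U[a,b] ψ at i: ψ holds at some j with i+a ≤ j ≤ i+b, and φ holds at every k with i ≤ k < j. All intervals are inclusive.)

3

Need earliest j ≥ 5 with (¬recv ∧ send), and (ready ∨ ¬send) at every k in [5,j-1].
  j=5: rhs fails.
  j=6: rhs fails.
  j=7: rhs fails.
  j=8: rhs holds; lhs holds on [5,7]. k = 3.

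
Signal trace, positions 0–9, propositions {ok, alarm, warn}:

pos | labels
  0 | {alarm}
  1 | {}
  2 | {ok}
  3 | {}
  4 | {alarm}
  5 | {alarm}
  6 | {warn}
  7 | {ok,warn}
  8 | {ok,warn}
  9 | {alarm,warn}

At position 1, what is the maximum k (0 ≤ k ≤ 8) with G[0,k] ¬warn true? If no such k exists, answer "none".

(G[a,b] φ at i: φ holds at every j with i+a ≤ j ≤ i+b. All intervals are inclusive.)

4

¬warn must hold from j=1 onward; find where it first fails.
  j=1: holds
  j=2: holds
  j=3: holds
  j=4: holds
  j=5: holds
  j=6: fails
Holds on [1,5], so largest k = 4.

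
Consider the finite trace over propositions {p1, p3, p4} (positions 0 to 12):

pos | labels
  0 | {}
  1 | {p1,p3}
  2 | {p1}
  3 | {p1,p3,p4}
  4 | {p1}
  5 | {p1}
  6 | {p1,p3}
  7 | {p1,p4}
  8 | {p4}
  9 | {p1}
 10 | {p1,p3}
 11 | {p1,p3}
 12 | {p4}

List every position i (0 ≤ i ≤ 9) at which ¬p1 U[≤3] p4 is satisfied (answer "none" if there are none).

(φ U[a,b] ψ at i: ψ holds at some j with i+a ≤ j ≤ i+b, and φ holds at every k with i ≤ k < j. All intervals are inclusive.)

3, 7, 8

Evaluate at each i in [0,9]:
  i=0: ✗ (lhs fails at k=1 before rhs at j=3)
  i=1: ✗ (lhs fails at k=1 before rhs at j=3)
  i=2: ✗ (lhs fails at k=2 before rhs at j=3)
  i=3: ✓ (rhs at j=3)
  i=4: ✗ (lhs fails at k=4 before rhs at j=7)
  i=5: ✗ (lhs fails at k=5 before rhs at j=7)
  i=6: ✗ (lhs fails at k=6 before rhs at j=7)
  i=7: ✓ (rhs at j=7)
  i=8: ✓ (rhs at j=8)
  i=9: ✗ (lhs fails at k=9 before rhs at j=12)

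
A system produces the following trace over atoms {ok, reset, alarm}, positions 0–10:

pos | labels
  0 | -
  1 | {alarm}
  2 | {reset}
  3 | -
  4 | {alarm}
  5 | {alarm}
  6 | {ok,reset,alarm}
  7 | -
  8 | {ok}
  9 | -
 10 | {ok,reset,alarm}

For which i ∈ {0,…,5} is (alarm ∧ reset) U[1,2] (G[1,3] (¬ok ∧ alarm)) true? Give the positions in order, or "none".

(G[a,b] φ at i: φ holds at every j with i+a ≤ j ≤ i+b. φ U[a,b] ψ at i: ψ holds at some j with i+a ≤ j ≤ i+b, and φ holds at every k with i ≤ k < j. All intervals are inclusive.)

none

Evaluate at each i in [0,5]:
  i=0: ✗ (no rhs in [1,2])
  i=1: ✗ (no rhs in [2,3])
  i=2: ✗ (no rhs in [3,4])
  i=3: ✗ (no rhs in [4,5])
  i=4: ✗ (no rhs in [5,6])
  i=5: ✗ (no rhs in [6,7])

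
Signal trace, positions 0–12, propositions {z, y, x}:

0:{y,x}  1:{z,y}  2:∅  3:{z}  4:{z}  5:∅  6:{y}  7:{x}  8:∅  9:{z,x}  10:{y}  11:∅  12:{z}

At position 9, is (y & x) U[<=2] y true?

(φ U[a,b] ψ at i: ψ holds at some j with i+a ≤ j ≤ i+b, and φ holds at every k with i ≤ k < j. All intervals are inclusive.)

False

Need some j in [9,11] with y, and (y & x) at every k in [9,j-1].
  j=9: y false.
  j=10: y holds, but (y & x) fails at k=9 → not this j.
  j=11: y false.
No j in the window works → until fails.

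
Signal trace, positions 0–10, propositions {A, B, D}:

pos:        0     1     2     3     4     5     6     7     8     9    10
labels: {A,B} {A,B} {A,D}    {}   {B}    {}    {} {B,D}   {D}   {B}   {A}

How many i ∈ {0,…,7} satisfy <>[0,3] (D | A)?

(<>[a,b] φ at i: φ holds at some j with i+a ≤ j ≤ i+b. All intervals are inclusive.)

Evaluate at each i in [0,7]:
  i=0: ✓ (witness j=0)
  i=1: ✓ (witness j=1)
  i=2: ✓ (witness j=2)
  i=3: ✗ (none in [3,6])
  i=4: ✓ (witness j=7)
  i=5: ✓ (witness j=7)
  i=6: ✓ (witness j=7)
  i=7: ✓ (witness j=7)
Positions where it holds: {0, 1, 2, 4, 5, 6, 7} → 7.

7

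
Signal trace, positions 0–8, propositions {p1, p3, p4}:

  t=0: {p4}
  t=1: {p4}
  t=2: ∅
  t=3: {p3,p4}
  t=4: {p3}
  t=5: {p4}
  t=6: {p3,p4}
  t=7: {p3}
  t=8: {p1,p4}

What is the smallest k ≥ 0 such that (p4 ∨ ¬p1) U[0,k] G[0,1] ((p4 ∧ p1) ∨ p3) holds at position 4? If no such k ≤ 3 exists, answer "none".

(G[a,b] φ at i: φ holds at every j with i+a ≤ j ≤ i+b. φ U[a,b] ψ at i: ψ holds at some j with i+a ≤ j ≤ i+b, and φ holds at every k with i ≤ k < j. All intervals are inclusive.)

Need earliest j ≥ 4 with G[0,1] ((p4 ∧ p1) ∨ p3), and (p4 ∨ ¬p1) at every k in [4,j-1].
  j=4: rhs fails.
  j=5: rhs fails.
  j=6: rhs holds; lhs holds on [4,5]. k = 2.

2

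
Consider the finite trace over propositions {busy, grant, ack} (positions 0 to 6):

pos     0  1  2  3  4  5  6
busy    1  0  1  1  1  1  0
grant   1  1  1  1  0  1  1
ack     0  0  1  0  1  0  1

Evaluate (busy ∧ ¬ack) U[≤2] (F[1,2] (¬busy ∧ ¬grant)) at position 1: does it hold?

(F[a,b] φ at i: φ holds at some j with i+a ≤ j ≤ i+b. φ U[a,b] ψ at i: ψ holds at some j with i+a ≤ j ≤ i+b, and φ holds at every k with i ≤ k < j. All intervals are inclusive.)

Need some j in [1,3] with F[1,2] (¬busy ∧ ¬grant), and (busy ∧ ¬ack) at every k in [1,j-1].
  j=1: F[1,2] (¬busy ∧ ¬grant) — fails (none in [2,3]).
  j=2: F[1,2] (¬busy ∧ ¬grant) — fails (none in [3,4]).
  j=3: F[1,2] (¬busy ∧ ¬grant) — fails (none in [4,5]).
No j in the window works → until fails.

Does not hold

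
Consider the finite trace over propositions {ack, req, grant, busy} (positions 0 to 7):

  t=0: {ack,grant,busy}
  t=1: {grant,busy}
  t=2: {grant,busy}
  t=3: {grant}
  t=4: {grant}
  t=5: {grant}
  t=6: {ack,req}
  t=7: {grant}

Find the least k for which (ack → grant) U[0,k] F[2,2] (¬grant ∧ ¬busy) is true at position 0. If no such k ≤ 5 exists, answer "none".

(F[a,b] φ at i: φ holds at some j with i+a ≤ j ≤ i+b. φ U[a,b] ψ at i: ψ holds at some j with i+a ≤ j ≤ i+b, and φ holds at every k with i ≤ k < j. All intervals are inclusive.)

Need earliest j ≥ 0 with F[2,2] (¬grant ∧ ¬busy), and (ack → grant) at every k in [0,j-1].
  j=0: rhs fails.
  j=1: rhs fails.
  j=2: rhs fails.
  j=3: rhs fails.
  j=4: rhs holds; lhs holds on [0,3]. k = 4.

4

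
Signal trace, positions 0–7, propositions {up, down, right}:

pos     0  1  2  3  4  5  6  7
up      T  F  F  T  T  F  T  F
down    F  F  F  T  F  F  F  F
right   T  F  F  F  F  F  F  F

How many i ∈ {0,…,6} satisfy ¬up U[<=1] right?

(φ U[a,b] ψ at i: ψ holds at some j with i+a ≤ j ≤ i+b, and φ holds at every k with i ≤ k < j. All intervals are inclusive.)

1

Evaluate at each i in [0,6]:
  i=0: ✓ (rhs at j=0)
  i=1: ✗ (no rhs in [1,2])
  i=2: ✗ (no rhs in [2,3])
  i=3: ✗ (no rhs in [3,4])
  i=4: ✗ (no rhs in [4,5])
  i=5: ✗ (no rhs in [5,6])
  i=6: ✗ (no rhs in [6,7])
Positions where it holds: {0} → 1.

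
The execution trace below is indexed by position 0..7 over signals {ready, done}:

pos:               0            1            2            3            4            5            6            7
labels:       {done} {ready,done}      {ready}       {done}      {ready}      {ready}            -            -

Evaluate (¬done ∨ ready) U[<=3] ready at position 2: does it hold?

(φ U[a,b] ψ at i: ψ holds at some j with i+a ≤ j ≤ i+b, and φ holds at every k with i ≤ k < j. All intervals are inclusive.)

Need some j in [2,5] with ready, and (¬done ∨ ready) at every k in [2,j-1].
  j=2: ready holds; no prefix to check → satisfied.

True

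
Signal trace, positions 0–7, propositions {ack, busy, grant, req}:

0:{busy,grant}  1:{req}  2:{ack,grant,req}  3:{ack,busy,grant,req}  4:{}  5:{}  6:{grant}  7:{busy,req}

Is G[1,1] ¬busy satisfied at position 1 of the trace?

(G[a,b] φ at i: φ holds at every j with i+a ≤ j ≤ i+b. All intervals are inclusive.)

Yes

Check ¬busy at every j in [2,2]:
  j=2: true
All positions satisfy it → formula holds.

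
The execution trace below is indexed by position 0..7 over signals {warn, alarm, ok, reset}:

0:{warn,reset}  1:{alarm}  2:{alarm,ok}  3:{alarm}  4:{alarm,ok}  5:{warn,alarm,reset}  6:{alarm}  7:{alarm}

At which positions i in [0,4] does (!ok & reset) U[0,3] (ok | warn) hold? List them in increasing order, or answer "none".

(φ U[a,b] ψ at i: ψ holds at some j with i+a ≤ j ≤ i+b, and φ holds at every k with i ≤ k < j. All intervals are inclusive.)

0, 2, 4

Evaluate at each i in [0,4]:
  i=0: ✓ (rhs at j=0)
  i=1: ✗ (lhs fails at k=1 before rhs at j=2)
  i=2: ✓ (rhs at j=2)
  i=3: ✗ (lhs fails at k=3 before rhs at j=4)
  i=4: ✓ (rhs at j=4)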